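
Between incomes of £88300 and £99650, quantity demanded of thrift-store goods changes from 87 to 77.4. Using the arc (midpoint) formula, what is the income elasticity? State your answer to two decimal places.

ΔQ = 77.4 − 87 = -9.6; midpoint Q̄ = (87 + 77.4)/2 = 82.2.
ΔI = 99650 − 88300 = 11350; midpoint Ī = (88300 + 99650)/2 = 93975.
η = (ΔQ/Q̄) ÷ (ΔI/Ī) = (-9.6/82.2) ÷ (11350/93975) = -0.97.

-0.97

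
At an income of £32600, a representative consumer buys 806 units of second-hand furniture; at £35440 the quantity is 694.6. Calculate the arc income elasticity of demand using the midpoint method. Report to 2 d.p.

-1.78

ΔQ = 694.6 − 806 = -111.4; midpoint Q̄ = (806 + 694.6)/2 = 750.3.
ΔI = 35440 − 32600 = 2840; midpoint Ī = (32600 + 35440)/2 = 34020.
η = (ΔQ/Q̄) ÷ (ΔI/Ī) = (-111.4/750.3) ÷ (2840/34020) = -1.78.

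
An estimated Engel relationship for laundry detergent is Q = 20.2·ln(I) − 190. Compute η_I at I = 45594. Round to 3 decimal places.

At I = 45594: Q = 26.696.
dQ/dI = 20.2/I = 0.000443041 at this income.
η = (dQ/dI)·(I/Q) = 0.000443041 × (45594/26.696) = 0.757.

0.757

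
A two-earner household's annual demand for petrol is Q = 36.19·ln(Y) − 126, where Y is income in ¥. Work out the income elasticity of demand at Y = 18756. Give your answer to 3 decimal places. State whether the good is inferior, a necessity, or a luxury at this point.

0.157 (necessity)

At Y = 18756: Q = 230.083.
dQ/dY = 36.19/Y = 0.00192952 at this income.
η = (dQ/dY)·(Y/Q) = 0.00192952 × (18756/230.083) = 0.157.
Since 0 < η < 1, the good is a necessity.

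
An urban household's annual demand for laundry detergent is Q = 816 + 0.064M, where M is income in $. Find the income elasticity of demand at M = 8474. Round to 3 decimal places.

At M = 8474: Q = 1358.336.
dQ/dM = 0.064.
η = (dQ/dM)·(M/Q) = 0.064 × (8474/1358.336) = 0.399.

0.399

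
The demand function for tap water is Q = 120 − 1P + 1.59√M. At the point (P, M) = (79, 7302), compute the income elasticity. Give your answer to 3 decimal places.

0.384

At P = 79, M = 7302: Q = 176.868.
Holding P constant, ∂Q/∂M = 1.59/(2√M) = 0.0093035.
η_M = (∂Q/∂M)·(M/Q) = 0.0093035 × (7302/176.868) = 0.384.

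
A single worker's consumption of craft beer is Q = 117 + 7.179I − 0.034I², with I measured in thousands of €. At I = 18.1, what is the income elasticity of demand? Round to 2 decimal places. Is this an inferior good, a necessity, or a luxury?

0.46 (necessity)

At I = 18.1: Q = 235.8012.
dQ/dI = 7.179 − 0.068I = 5.94820.
η = (dQ/dI)·(I/Q) = 5.94820 × (18.1/235.8012) = 0.46.
0 < η < 1 ⇒ necessity.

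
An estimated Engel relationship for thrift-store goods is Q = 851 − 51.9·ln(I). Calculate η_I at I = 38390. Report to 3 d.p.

-0.171

At I = 38390: Q = 303.167.
dQ/dI = -51.9/I = -0.00135191 at this income.
η = (dQ/dI)·(I/Q) = -0.00135191 × (38390/303.167) = -0.171.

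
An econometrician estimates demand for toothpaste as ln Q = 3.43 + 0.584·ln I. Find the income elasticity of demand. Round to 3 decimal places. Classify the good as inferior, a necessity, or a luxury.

0.584 (necessity)

In a log-linear demand, the coefficient on ln I is the income elasticity.
So η = 0.584.
0 < η < 1 ⇒ necessity.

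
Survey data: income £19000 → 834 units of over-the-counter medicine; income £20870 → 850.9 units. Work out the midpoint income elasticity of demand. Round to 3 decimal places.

ΔQ = 850.9 − 834 = 16.9; midpoint Q̄ = (834 + 850.9)/2 = 842.45.
ΔI = 20870 − 19000 = 1870; midpoint Ī = (19000 + 20870)/2 = 19935.
η = (ΔQ/Q̄) ÷ (ΔI/Ī) = (16.9/842.45) ÷ (1870/19935) = 0.214.

0.214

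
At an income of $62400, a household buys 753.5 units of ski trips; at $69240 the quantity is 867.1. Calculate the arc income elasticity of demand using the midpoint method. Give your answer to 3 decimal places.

ΔQ = 867.1 − 753.5 = 113.6; midpoint Q̄ = (753.5 + 867.1)/2 = 810.3.
ΔI = 69240 − 62400 = 6840; midpoint Ī = (62400 + 69240)/2 = 65820.
η = (ΔQ/Q̄) ÷ (ΔI/Ī) = (113.6/810.3) ÷ (6840/65820) = 1.349.

1.349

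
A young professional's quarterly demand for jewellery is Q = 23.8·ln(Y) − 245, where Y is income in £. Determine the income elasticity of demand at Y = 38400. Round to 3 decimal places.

At Y = 38400: Q = 6.228.
dQ/dY = 23.8/Y = 0.000619792 at this income.
η = (dQ/dY)·(Y/Q) = 0.000619792 × (38400/6.228) = 3.821.

3.821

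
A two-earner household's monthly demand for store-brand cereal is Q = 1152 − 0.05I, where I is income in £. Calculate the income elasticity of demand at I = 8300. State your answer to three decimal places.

-0.563

At I = 8300: Q = 737.000.
dQ/dI = −0.05.
η = (dQ/dI)·(I/Q) = -0.05 × (8300/737.000) = -0.563.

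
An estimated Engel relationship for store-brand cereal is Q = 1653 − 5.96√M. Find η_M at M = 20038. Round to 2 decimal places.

-0.52

At M = 20038: Q = 809.328.
dQ/dM = -5.96/(2√M) = -0.0210518 at this income.
η = (dQ/dM)·(M/Q) = -0.0210518 × (20038/809.328) = -0.52.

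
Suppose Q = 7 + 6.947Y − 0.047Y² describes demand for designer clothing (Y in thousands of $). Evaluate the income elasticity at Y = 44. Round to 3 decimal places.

At Y = 44: Q = 221.6760.
dQ/dY = 6.947 − 0.094Y = 2.81100.
η = (dQ/dY)·(Y/Q) = 2.81100 × (44/221.6760) = 0.558.

0.558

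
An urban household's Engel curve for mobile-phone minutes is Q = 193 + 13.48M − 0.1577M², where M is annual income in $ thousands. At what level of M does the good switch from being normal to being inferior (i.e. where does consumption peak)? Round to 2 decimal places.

42.74

dQ/dM = 13.48 − 0.3154M.
The good is inferior where dQ/dM < 0. Setting dQ/dM = 0 gives M = 13.48 / 0.3154 = 42.74.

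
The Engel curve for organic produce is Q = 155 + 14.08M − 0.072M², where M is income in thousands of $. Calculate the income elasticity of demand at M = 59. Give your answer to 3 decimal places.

0.448

At M = 59: Q = 735.0880.
dQ/dM = 14.08 − 0.144M = 5.58400.
η = (dQ/dM)·(M/Q) = 5.58400 × (59/735.0880) = 0.448.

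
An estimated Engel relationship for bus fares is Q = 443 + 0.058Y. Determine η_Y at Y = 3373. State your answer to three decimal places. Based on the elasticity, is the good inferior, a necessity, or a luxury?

0.306 (necessity)

At Y = 3373: Q = 638.634.
dQ/dY = 0.058.
η = (dQ/dY)·(Y/Q) = 0.058 × (3373/638.634) = 0.306.
Since 0 < η < 1, the good is a necessity.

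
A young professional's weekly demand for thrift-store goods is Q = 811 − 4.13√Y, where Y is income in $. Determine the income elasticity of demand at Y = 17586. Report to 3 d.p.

-1.040

At Y = 17586: Q = 263.312.
dQ/dY = -4.13/(2√Y) = -0.0155717 at this income.
η = (dQ/dY)·(Y/Q) = -0.0155717 × (17586/263.312) = -1.040.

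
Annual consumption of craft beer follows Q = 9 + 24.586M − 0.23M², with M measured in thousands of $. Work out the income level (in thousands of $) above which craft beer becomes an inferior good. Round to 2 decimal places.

dQ/dM = 24.586 − 0.46M.
The good is inferior where dQ/dM < 0. Setting dQ/dM = 0 gives M = 24.586 / 0.46 = 53.45.

53.45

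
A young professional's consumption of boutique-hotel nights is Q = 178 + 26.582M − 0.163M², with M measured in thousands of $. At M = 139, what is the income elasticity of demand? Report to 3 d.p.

-3.598

At M = 139: Q = 723.5750.
dQ/dM = 26.582 − 0.326M = -18.73200.
η = (dQ/dM)·(M/Q) = -18.73200 × (139/723.5750) = -3.598.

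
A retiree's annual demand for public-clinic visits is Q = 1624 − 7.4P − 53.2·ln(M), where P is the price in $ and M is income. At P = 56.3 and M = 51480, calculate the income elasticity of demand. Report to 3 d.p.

At P = 56.3, M = 51480: Q = 630.216.
Holding P constant, ∂Q/∂M = -53.2/M = -0.00103341.
η_M = (∂Q/∂M)·(M/Q) = -0.00103341 × (51480/630.216) = -0.084.

-0.084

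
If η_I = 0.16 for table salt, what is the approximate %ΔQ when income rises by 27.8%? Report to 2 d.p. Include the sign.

4.45%

%ΔQ ≈ η × %ΔI = 0.16 × 27.8% = 4.45%.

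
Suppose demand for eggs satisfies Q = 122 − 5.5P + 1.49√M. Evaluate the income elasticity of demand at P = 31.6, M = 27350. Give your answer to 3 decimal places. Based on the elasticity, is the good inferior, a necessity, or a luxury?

At P = 31.6, M = 27350: Q = 194.614.
Holding P constant, ∂Q/∂M = 1.49/(2√M) = 0.00450482.
η_M = (∂Q/∂M)·(M/Q) = 0.00450482 × (27350/194.614) = 0.633.
Since 0 < η < 1, this is a necessity.

0.633 (necessity)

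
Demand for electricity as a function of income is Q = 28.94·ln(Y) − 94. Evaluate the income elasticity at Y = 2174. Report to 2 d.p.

At Y = 2174: Q = 128.384.
dQ/dY = 28.94/Y = 0.0133119 at this income.
η = (dQ/dY)·(Y/Q) = 0.0133119 × (2174/128.384) = 0.23.

0.23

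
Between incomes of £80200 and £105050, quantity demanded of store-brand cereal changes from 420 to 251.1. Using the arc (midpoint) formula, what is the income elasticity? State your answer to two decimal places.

ΔQ = 251.1 − 420 = -168.9; midpoint Q̄ = (420 + 251.1)/2 = 335.55.
ΔI = 105050 − 80200 = 24850; midpoint Ī = (80200 + 105050)/2 = 92625.
η = (ΔQ/Q̄) ÷ (ΔI/Ī) = (-168.9/335.55) ÷ (24850/92625) = -1.88.

-1.88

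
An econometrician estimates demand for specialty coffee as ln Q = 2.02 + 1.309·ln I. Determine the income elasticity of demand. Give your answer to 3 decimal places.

1.309

In a log-linear demand, the coefficient on ln I is the income elasticity.
So η = 1.309.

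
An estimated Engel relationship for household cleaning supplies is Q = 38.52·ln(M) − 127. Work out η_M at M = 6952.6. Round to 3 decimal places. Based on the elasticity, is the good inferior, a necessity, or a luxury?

At M = 6952.6: Q = 213.781.
dQ/dM = 38.52/M = 0.00554037 at this income.
η = (dQ/dM)·(M/Q) = 0.00554037 × (6952.6/213.781) = 0.180.
Since 0 < η < 1, the good is a necessity.

0.180 (necessity)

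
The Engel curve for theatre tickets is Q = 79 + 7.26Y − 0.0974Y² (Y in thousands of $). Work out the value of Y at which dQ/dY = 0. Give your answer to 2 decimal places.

dQ/dY = 7.26 − 0.1948Y.
The good is inferior where dQ/dY < 0. Setting dQ/dY = 0 gives Y = 7.26 / 0.1948 = 37.27.

37.27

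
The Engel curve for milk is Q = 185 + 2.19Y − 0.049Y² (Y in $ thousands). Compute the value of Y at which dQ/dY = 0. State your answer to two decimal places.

22.35

dQ/dY = 2.19 − 0.098Y.
The good is inferior where dQ/dY < 0. Setting dQ/dY = 0 gives Y = 2.19 / 0.098 = 22.35.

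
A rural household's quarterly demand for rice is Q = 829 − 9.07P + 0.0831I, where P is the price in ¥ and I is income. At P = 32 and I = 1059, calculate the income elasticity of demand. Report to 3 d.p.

At P = 32, I = 1059: Q = 626.763.
Holding P constant, ∂Q/∂I = 0.0831.
η_I = (∂Q/∂I)·(I/Q) = 0.0831 × (1059/626.763) = 0.140.

0.140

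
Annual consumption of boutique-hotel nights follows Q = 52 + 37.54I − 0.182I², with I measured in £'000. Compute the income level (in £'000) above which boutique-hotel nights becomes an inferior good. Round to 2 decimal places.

dQ/dI = 37.54 − 0.364I.
The good is inferior where dQ/dI < 0. Setting dQ/dI = 0 gives I = 37.54 / 0.364 = 103.13.

103.13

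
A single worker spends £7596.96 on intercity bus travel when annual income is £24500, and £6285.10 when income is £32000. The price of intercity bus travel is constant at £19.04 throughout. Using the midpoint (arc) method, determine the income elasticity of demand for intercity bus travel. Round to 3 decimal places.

With a constant price, Q₁ = 7596.96/19.04 = 399.000 and Q₂ = 6285.10/19.04 = 330.100 (equivalently, work directly with expenditure since P cancels).
Midpoint %ΔQ = (6285.10 − 7596.96)/6941.03 = -0.18900; midpoint %ΔI = (32000 − 24500)/28250 = 0.26549.
η = -0.18900 / 0.26549 = -0.712.

-0.712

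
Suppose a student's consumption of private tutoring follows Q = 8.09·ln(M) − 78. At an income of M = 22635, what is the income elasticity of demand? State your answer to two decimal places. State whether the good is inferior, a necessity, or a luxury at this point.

At M = 22635: Q = 3.120.
dQ/dM = 8.09/M = 0.000357411 at this income.
η = (dQ/dM)·(M/Q) = 0.000357411 × (22635/3.120) = 2.59.
Since η > 1, the good is a luxury.

2.59 (luxury)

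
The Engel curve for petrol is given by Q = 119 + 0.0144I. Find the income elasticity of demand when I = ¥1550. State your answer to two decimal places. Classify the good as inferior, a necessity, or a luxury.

At I = 1550: Q = 141.320.
dQ/dI = 0.0144.
η = (dQ/dI)·(I/Q) = 0.0144 × (1550/141.320) = 0.16.
Since 0 < η < 1, the good is a necessity.

0.16 (necessity)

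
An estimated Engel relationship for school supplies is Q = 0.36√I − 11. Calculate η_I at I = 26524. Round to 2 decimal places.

At I = 26524: Q = 47.630.
dQ/dI = 0.36/(2√I) = 0.00110523 at this income.
η = (dQ/dI)·(I/Q) = 0.00110523 × (26524/47.630) = 0.62.

0.62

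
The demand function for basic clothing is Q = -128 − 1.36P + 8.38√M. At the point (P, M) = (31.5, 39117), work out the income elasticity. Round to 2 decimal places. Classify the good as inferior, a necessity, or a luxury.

At P = 31.5, M = 39117: Q = 1486.558.
Holding P constant, ∂Q/∂M = 8.38/(2√M) = 0.0211851.
η_M = (∂Q/∂M)·(M/Q) = 0.0211851 × (39117/1486.558) = 0.56.
Since 0 < η < 1, this is a necessity.

0.56 (necessity)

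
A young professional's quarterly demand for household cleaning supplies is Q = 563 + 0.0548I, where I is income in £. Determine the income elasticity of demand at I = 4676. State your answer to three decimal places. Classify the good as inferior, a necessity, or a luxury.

At I = 4676: Q = 819.245.
dQ/dI = 0.0548.
η = (dQ/dI)·(I/Q) = 0.0548 × (4676/819.245) = 0.313.
Since 0 < η < 1, the good is a necessity.

0.313 (necessity)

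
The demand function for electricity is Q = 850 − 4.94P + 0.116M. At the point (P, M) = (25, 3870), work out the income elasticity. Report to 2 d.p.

0.38

At P = 25, M = 3870: Q = 1175.420.
Holding P constant, ∂Q/∂M = 0.116.
η_M = (∂Q/∂M)·(M/Q) = 0.116 × (3870/1175.420) = 0.38.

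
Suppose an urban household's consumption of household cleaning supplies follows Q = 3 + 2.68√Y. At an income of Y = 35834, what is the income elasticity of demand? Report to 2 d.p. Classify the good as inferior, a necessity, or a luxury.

0.50 (necessity)

At Y = 35834: Q = 510.321.
dQ/dY = 2.68/(2√Y) = 0.00707876 at this income.
η = (dQ/dY)·(Y/Q) = 0.00707876 × (35834/510.321) = 0.50.
Since 0 < η < 1, the good is a necessity.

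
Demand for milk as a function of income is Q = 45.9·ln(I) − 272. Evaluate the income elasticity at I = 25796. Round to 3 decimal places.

At I = 25796: Q = 194.251.
dQ/dI = 45.9/I = 0.00177935 at this income.
η = (dQ/dI)·(I/Q) = 0.00177935 × (25796/194.251) = 0.236.

0.236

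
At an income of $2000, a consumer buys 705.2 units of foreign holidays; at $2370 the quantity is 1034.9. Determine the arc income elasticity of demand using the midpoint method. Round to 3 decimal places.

2.238

ΔQ = 1034.9 − 705.2 = 329.7; midpoint Q̄ = (705.2 + 1034.9)/2 = 870.05.
ΔI = 2370 − 2000 = 370; midpoint Ī = (2000 + 2370)/2 = 2185.
η = (ΔQ/Q̄) ÷ (ΔI/Ī) = (329.7/870.05) ÷ (370/2185) = 2.238.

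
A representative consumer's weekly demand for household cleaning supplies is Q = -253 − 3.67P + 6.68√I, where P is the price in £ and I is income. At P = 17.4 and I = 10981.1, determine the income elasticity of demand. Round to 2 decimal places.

At P = 17.4, I = 10981.1: Q = 383.144.
Holding P constant, ∂Q/∂I = 6.68/(2√I) = 0.031873.
η_I = (∂Q/∂I)·(I/Q) = 0.031873 × (10981.1/383.144) = 0.91.

0.91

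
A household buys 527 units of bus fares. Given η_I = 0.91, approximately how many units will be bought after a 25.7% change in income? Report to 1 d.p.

650.2

%ΔQ ≈ η × %ΔI = 0.91 × 25.7% = 23.387%.
New Q ≈ 527 × (1 + 0.23387) = 650.2.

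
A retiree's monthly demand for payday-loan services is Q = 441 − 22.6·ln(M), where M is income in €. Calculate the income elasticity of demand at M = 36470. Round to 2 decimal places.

At M = 36470: Q = 203.604.
dQ/dM = -22.6/M = -0.000619687 at this income.
η = (dQ/dM)·(M/Q) = -0.000619687 × (36470/203.604) = -0.11.

-0.11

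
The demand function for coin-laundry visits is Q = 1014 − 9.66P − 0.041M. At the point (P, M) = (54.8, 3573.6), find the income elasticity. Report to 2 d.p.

At P = 54.8, M = 3573.6: Q = 338.114.
Holding P constant, ∂Q/∂M = −0.041.
η_M = (∂Q/∂M)·(M/Q) = -0.041 × (3573.6/338.114) = -0.43.

-0.43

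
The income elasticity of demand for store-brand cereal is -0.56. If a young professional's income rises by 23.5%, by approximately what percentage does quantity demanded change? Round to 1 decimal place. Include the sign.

-13.2%

%ΔQ ≈ η × %ΔI = -0.56 × 23.5% = -13.2%.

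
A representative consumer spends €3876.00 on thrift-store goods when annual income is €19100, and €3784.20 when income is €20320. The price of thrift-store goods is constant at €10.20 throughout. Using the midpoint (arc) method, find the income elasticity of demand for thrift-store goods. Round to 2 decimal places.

-0.39

With a constant price, Q₁ = 3876.00/10.20 = 380.000 and Q₂ = 3784.20/10.20 = 371.000 (equivalently, work directly with expenditure since P cancels).
Midpoint %ΔQ = (3784.20 − 3876.00)/3830.10 = -0.02397; midpoint %ΔI = (20320 − 19100)/19710 = 0.06190.
η = -0.02397 / 0.06190 = -0.39.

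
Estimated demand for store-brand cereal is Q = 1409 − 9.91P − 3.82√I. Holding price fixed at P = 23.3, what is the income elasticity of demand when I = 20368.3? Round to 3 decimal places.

-0.431

At P = 23.3, I = 20368.3: Q = 632.916.
Holding P constant, ∂Q/∂I = -3.82/(2√I) = -0.0133831.
η_I = (∂Q/∂I)·(I/Q) = -0.0133831 × (20368.3/632.916) = -0.431.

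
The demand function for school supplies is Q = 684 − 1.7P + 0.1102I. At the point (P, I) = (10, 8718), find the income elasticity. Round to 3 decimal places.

At P = 10, I = 8718: Q = 1627.724.
Holding P constant, ∂Q/∂I = 0.1102.
η_I = (∂Q/∂I)·(I/Q) = 0.1102 × (8718/1627.724) = 0.590.

0.590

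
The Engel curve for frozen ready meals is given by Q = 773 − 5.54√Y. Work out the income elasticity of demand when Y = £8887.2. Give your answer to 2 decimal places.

At Y = 8887.2: Q = 250.733.
dQ/dY = -5.54/(2√Y) = -0.0293831 at this income.
η = (dQ/dY)·(Y/Q) = -0.0293831 × (8887.2/250.733) = -1.04.

-1.04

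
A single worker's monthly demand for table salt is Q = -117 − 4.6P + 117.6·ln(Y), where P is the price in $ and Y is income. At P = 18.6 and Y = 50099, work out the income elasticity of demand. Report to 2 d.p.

0.11

At P = 18.6, Y = 50099: Q = 1070.079.
Holding P constant, ∂Q/∂Y = 117.6/Y = 0.00234735.
η_Y = (∂Q/∂Y)·(Y/Q) = 0.00234735 × (50099/1070.079) = 0.11.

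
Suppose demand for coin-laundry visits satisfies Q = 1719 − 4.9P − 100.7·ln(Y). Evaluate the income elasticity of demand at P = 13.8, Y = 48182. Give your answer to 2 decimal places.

-0.18

At P = 13.8, Y = 48182: Q = 565.558.
Holding P constant, ∂Q/∂Y = -100.7/Y = -0.00208999.
η_Y = (∂Q/∂Y)·(Y/Q) = -0.00208999 × (48182/565.558) = -0.18.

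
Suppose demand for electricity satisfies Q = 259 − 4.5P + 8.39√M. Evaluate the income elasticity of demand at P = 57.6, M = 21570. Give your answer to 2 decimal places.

At P = 57.6, M = 21570: Q = 1232.017.
Holding P constant, ∂Q/∂M = 8.39/(2√M) = 0.0285632.
η_M = (∂Q/∂M)·(M/Q) = 0.0285632 × (21570/1232.017) = 0.50.

0.50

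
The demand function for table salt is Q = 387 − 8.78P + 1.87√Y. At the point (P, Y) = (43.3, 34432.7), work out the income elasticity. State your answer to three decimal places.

0.490

At P = 43.3, Y = 34432.7: Q = 353.824.
Holding P constant, ∂Q/∂Y = 1.87/(2√Y) = 0.00503879.
η_Y = (∂Q/∂Y)·(Y/Q) = 0.00503879 × (34432.7/353.824) = 0.490.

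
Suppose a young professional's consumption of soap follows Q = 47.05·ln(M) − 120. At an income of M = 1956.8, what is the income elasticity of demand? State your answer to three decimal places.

At M = 1956.8: Q = 236.595.
dQ/dM = 47.05/M = 0.0240444 at this income.
η = (dQ/dM)·(M/Q) = 0.0240444 × (1956.8/236.595) = 0.199.

0.199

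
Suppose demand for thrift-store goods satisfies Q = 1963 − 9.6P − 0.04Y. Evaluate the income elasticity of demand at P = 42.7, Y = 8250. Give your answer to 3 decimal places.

At P = 42.7, Y = 8250: Q = 1223.080.
Holding P constant, ∂Q/∂Y = −0.04.
η_Y = (∂Q/∂Y)·(Y/Q) = -0.04 × (8250/1223.080) = -0.270.

-0.270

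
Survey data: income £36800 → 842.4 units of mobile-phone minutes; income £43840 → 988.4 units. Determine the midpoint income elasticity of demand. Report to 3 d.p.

ΔQ = 988.4 − 842.4 = 146; midpoint Q̄ = (842.4 + 988.4)/2 = 915.4.
ΔI = 43840 − 36800 = 7040; midpoint Ī = (36800 + 43840)/2 = 40320.
η = (ΔQ/Q̄) ÷ (ΔI/Ī) = (146/915.4) ÷ (7040/40320) = 0.913.

0.913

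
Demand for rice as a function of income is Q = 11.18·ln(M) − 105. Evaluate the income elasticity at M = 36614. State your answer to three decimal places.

At M = 36614: Q = 12.482.
dQ/dM = 11.18/M = 0.000305348 at this income.
η = (dQ/dM)·(M/Q) = 0.000305348 × (36614/12.482) = 0.896.

0.896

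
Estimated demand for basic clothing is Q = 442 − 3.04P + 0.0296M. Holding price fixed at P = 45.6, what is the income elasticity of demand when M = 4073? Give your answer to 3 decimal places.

0.284

At P = 45.6, M = 4073: Q = 423.937.
Holding P constant, ∂Q/∂M = 0.0296.
η_M = (∂Q/∂M)·(M/Q) = 0.0296 × (4073/423.937) = 0.284.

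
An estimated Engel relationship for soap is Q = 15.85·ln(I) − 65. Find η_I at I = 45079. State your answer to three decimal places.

At I = 45079: Q = 104.851.
dQ/dI = 15.85/I = 0.000351605 at this income.
η = (dQ/dI)·(I/Q) = 0.000351605 × (45079/104.851) = 0.151.

0.151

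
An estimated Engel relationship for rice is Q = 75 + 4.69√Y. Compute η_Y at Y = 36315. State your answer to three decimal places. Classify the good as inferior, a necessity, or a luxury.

At Y = 36315: Q = 968.750.
dQ/dY = 4.69/(2√Y) = 0.0123055 at this income.
η = (dQ/dY)·(Y/Q) = 0.0123055 × (36315/968.750) = 0.461.
Since 0 < η < 1, the good is a necessity.

0.461 (necessity)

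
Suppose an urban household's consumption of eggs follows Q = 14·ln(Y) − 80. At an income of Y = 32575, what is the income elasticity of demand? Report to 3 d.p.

0.214

At Y = 32575: Q = 65.478.
dQ/dY = 14/Y = 0.000429777 at this income.
η = (dQ/dY)·(Y/Q) = 0.000429777 × (32575/65.478) = 0.214.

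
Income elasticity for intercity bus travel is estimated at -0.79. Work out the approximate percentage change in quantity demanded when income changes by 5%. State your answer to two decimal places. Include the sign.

-3.95%

%ΔQ ≈ η × %ΔI = -0.79 × 5% = -3.95%.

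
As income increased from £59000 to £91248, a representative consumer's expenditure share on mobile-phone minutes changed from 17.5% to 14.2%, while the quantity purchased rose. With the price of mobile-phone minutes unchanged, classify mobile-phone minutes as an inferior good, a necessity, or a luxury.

Quantity rises but the budget share falls as income rises, so 0 < η < 1.

necessity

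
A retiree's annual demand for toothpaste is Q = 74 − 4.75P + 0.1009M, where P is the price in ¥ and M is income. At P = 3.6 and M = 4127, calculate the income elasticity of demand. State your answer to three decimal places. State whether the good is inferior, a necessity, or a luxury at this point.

0.880 (necessity)

At P = 3.6, M = 4127: Q = 473.314.
Holding P constant, ∂Q/∂M = 0.1009.
η_M = (∂Q/∂M)·(M/Q) = 0.1009 × (4127/473.314) = 0.880.
Since 0 < η < 1, this is a necessity.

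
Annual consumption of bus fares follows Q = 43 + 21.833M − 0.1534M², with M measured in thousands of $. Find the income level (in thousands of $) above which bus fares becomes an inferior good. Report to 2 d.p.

dQ/dM = 21.833 − 0.3068M.
The good is inferior where dQ/dM < 0. Setting dQ/dM = 0 gives M = 21.833 / 0.3068 = 71.16.

71.16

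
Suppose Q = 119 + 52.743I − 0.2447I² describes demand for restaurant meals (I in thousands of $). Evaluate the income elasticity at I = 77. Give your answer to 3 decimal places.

At I = 77: Q = 2729.3847.
dQ/dI = 52.743 − 0.4894I = 15.05920.
η = (dQ/dI)·(I/Q) = 15.05920 × (77/2729.3847) = 0.425.

0.425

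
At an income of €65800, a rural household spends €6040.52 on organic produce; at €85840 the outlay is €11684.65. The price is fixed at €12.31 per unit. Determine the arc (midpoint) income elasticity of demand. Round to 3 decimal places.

2.409

With a constant price, Q₁ = 6040.52/12.31 = 490.700 and Q₂ = 11684.65/12.31 = 949.200 (equivalently, work directly with expenditure since P cancels).
Midpoint %ΔQ = (11684.65 − 6040.52)/8862.58 = 0.63685; midpoint %ΔI = (85840 − 65800)/75820 = 0.26431.
η = 0.63685 / 0.26431 = 2.409.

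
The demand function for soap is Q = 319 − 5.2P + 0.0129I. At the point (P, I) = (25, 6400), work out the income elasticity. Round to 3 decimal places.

At P = 25, I = 6400: Q = 271.560.
Holding P constant, ∂Q/∂I = 0.0129.
η_I = (∂Q/∂I)·(I/Q) = 0.0129 × (6400/271.560) = 0.304.

0.304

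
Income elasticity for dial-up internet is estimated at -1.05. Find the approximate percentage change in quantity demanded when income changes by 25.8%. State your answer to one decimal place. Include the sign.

-27.1%

%ΔQ ≈ η × %ΔI = -1.05 × 25.8% = -27.1%.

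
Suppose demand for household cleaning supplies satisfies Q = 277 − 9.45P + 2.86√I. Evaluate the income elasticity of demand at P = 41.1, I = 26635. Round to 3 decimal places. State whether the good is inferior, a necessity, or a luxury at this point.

At P = 41.1, I = 26635: Q = 355.364.
Holding P constant, ∂Q/∂I = 2.86/(2√I) = 0.00876213.
η_I = (∂Q/∂I)·(I/Q) = 0.00876213 × (26635/355.364) = 0.657.
Since 0 < η < 1, this is a necessity.

0.657 (necessity)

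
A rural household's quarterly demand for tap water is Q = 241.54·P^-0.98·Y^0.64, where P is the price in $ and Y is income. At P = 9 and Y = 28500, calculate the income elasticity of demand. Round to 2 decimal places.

0.64

For a multiplicative demand Q = A·P^α·Y^β, the income elasticity is β everywhere.
Here β = 0.64, so η = 0.64.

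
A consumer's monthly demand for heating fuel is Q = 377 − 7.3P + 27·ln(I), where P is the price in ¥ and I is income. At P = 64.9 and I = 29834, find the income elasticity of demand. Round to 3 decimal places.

0.149

At P = 64.9, I = 29834: Q = 181.422.
Holding P constant, ∂Q/∂I = 27/I = 0.000905008.
η_I = (∂Q/∂I)·(I/Q) = 0.000905008 × (29834/181.422) = 0.149.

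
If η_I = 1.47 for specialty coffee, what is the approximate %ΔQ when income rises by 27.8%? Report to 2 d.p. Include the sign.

40.87%

%ΔQ ≈ η × %ΔI = 1.47 × 27.8% = 40.87%.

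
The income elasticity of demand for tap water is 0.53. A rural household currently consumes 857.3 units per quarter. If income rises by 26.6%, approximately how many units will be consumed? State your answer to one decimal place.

%ΔQ ≈ η × %ΔI = 0.53 × 26.6% = 14.098%.
New Q ≈ 857.3 × (1 + 0.14098) = 978.2.

978.2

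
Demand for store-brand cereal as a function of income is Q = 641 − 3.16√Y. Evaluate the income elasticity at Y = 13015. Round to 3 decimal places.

At Y = 13015: Q = 280.497.
dQ/dY = -3.16/(2√Y) = -0.0138495 at this income.
η = (dQ/dY)·(Y/Q) = -0.0138495 × (13015/280.497) = -0.643.

-0.643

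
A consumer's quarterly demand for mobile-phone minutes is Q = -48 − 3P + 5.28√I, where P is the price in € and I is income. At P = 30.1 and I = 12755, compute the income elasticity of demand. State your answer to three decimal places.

0.651

At P = 30.1, I = 12755: Q = 458.013.
Holding P constant, ∂Q/∂I = 5.28/(2√I) = 0.0233756.
η_I = (∂Q/∂I)·(I/Q) = 0.0233756 × (12755/458.013) = 0.651.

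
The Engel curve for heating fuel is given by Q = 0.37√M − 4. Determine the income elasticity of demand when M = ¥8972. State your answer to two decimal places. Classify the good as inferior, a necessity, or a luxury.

0.56 (necessity)

At M = 8972: Q = 31.047.
dQ/dM = 0.37/(2√M) = 0.00195311 at this income.
η = (dQ/dM)·(M/Q) = 0.00195311 × (8972/31.047) = 0.56.
Since 0 < η < 1, the good is a necessity.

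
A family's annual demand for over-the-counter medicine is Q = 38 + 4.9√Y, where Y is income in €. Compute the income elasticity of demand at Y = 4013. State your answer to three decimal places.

0.445

At Y = 4013: Q = 348.406.
dQ/dY = 4.9/(2√Y) = 0.0386751 at this income.
η = (dQ/dY)·(Y/Q) = 0.0386751 × (4013/348.406) = 0.445.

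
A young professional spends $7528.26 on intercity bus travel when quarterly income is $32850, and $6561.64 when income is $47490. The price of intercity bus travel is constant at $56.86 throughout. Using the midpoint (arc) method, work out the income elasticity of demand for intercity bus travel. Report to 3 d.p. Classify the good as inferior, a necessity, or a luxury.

With a constant price, Q₁ = 7528.26/56.86 = 132.400 and Q₂ = 6561.64/56.86 = 115.400 (equivalently, work directly with expenditure since P cancels).
Midpoint %ΔQ = (6561.64 − 7528.26)/7044.95 = -0.13721; midpoint %ΔI = (47490 − 32850)/40170 = 0.36445.
η = -0.13721 / 0.36445 = -0.376.
η < 0 ⇒ inferior good.

-0.376 (inferior good)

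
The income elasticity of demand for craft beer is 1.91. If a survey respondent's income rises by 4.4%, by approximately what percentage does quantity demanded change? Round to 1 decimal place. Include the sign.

8.4%

%ΔQ ≈ η × %ΔI = 1.91 × 4.4% = 8.4%.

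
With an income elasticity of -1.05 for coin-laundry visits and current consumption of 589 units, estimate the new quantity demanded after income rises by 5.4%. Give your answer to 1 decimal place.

555.6

%ΔQ ≈ η × %ΔI = -1.05 × 5.4% = -5.67%.
New Q ≈ 589 × (1 − 0.0567) = 555.6.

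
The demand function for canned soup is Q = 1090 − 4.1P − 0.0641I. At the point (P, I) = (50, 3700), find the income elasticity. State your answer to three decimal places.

At P = 50, I = 3700: Q = 647.830.
Holding P constant, ∂Q/∂I = −0.0641.
η_I = (∂Q/∂I)·(I/Q) = -0.0641 × (3700/647.830) = -0.366.

-0.366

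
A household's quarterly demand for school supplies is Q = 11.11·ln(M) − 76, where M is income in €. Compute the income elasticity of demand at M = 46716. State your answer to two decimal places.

0.26

At M = 46716: Q = 43.453.
dQ/dM = 11.11/M = 0.00023782 at this income.
η = (dQ/dM)·(M/Q) = 0.00023782 × (46716/43.453) = 0.26.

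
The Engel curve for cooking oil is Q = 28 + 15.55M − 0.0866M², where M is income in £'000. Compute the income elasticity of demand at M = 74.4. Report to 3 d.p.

0.281

At M = 74.4: Q = 705.5578.
dQ/dM = 15.55 − 0.1732M = 2.66392.
η = (dQ/dM)·(M/Q) = 2.66392 × (74.4/705.5578) = 0.281.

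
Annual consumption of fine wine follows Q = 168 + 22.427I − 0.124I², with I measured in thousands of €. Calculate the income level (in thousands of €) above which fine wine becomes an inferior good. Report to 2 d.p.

90.43

dQ/dI = 22.427 − 0.248I.
The good is inferior where dQ/dI < 0. Setting dQ/dI = 0 gives I = 22.427 / 0.248 = 90.43.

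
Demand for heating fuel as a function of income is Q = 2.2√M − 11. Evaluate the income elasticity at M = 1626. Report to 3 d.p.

At M = 1626: Q = 77.712.
dQ/dM = 2.2/(2√M) = 0.0272792 at this income.
η = (dQ/dM)·(M/Q) = 0.0272792 × (1626/77.712) = 0.571.

0.571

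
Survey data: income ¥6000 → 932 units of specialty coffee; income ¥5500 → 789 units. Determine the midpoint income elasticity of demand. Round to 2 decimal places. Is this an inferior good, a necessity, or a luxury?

1.91 (luxury)

ΔQ = 789 − 932 = -143; midpoint Q̄ = (932 + 789)/2 = 860.5.
ΔI = 5500 − 6000 = -500; midpoint Ī = (6000 + 5500)/2 = 5750.
η = (ΔQ/Q̄) ÷ (ΔI/Ī) = (-143/860.5) ÷ (-500/5750) = 1.91.
η > 1 ⇒ luxury.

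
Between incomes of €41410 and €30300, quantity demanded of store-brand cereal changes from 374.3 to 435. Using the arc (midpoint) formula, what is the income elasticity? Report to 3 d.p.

-0.484

ΔQ = 435 − 374.3 = 60.7; midpoint Q̄ = (374.3 + 435)/2 = 404.65.
ΔI = 30300 − 41410 = -11110; midpoint Ī = (41410 + 30300)/2 = 35855.
η = (ΔQ/Q̄) ÷ (ΔI/Ī) = (60.7/404.65) ÷ (-11110/35855) = -0.484.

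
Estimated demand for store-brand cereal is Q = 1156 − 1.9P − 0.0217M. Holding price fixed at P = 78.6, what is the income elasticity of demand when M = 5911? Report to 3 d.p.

At P = 78.6, M = 5911: Q = 878.391.
Holding P constant, ∂Q/∂M = −0.0217.
η_M = (∂Q/∂M)·(M/Q) = -0.0217 × (5911/878.391) = -0.146.

-0.146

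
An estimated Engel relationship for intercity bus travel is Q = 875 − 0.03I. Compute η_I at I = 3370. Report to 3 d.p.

-0.131

At I = 3370: Q = 773.900.
dQ/dI = −0.03.
η = (dQ/dI)·(I/Q) = -0.03 × (3370/773.900) = -0.131.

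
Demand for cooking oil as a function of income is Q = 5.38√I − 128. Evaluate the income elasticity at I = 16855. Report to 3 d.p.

At I = 16855: Q = 570.468.
dQ/dI = 5.38/(2√I) = 0.0207199 at this income.
η = (dQ/dI)·(I/Q) = 0.0207199 × (16855/570.468) = 0.612.

0.612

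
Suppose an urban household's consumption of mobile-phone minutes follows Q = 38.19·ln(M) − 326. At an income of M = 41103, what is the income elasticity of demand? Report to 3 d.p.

At M = 41103: Q = 79.724.
dQ/dM = 38.19/M = 0.000929129 at this income.
η = (dQ/dM)·(M/Q) = 0.000929129 × (41103/79.724) = 0.479.

0.479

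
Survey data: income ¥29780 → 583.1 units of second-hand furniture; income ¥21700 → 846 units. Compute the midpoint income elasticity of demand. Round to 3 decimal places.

-1.172

ΔQ = 846 − 583.1 = 262.9; midpoint Q̄ = (583.1 + 846)/2 = 714.55.
ΔI = 21700 − 29780 = -8080; midpoint Ī = (29780 + 21700)/2 = 25740.
η = (ΔQ/Q̄) ÷ (ΔI/Ī) = (262.9/714.55) ÷ (-8080/25740) = -1.172.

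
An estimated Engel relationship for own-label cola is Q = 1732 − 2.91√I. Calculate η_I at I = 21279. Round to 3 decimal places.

At I = 21279: Q = 1307.509.
dQ/dI = -2.91/(2√I) = -0.00997441 at this income.
η = (dQ/dI)·(I/Q) = -0.00997441 × (21279/1307.509) = -0.162.

-0.162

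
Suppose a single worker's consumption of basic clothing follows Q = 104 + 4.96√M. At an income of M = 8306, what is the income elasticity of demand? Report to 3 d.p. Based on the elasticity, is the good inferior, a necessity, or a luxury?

At M = 8306: Q = 556.041.
dQ/dM = 4.96/(2√M) = 0.0272117 at this income.
η = (dQ/dM)·(M/Q) = 0.0272117 × (8306/556.041) = 0.406.
Since 0 < η < 1, the good is a necessity.

0.406 (necessity)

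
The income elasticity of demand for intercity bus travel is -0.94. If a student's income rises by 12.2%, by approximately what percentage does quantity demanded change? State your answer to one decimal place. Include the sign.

-11.5%

%ΔQ ≈ η × %ΔI = -0.94 × 12.2% = -11.5%.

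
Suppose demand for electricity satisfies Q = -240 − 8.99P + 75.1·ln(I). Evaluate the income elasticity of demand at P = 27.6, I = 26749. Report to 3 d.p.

0.271

At P = 27.6, I = 26749: Q = 277.464.
Holding P constant, ∂Q/∂I = 75.1/I = 0.00280758.
η_I = (∂Q/∂I)·(I/Q) = 0.00280758 × (26749/277.464) = 0.271.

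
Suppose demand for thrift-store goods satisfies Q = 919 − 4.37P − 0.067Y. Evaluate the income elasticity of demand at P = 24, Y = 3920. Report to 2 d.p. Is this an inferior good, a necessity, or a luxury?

-0.48 (inferior good)

At P = 24, Y = 3920: Q = 551.480.
Holding P constant, ∂Q/∂Y = −0.067.
η_Y = (∂Q/∂Y)·(Y/Q) = -0.067 × (3920/551.480) = -0.48.
Since η < 0, this is an inferior good.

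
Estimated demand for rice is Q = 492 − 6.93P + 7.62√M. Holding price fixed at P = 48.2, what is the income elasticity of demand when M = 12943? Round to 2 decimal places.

At P = 48.2, M = 12943: Q = 1024.881.
Holding P constant, ∂Q/∂M = 7.62/(2√M) = 0.0334894.
η_M = (∂Q/∂M)·(M/Q) = 0.0334894 × (12943/1024.881) = 0.42.

0.42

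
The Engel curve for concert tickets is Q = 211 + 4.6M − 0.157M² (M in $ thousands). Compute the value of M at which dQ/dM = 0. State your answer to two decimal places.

14.65

dQ/dM = 4.6 − 0.314M.
The good is inferior where dQ/dM < 0. Setting dQ/dM = 0 gives M = 4.6 / 0.314 = 14.65.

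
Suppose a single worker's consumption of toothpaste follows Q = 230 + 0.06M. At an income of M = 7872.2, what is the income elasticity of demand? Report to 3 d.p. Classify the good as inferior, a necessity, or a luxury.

0.673 (necessity)

At M = 7872.2: Q = 702.332.
dQ/dM = 0.06.
η = (dQ/dM)·(M/Q) = 0.06 × (7872.2/702.332) = 0.673.
Since 0 < η < 1, the good is a necessity.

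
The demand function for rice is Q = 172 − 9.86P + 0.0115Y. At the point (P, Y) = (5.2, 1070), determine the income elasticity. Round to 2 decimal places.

0.09

At P = 5.2, Y = 1070: Q = 133.033.
Holding P constant, ∂Q/∂Y = 0.0115.
η_Y = (∂Q/∂Y)·(Y/Q) = 0.0115 × (1070/133.033) = 0.09.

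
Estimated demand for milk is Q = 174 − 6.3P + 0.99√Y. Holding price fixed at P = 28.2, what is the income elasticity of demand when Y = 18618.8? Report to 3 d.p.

At P = 28.2, Y = 18618.8: Q = 131.426.
Holding P constant, ∂Q/∂Y = 0.99/(2√Y) = 0.00362768.
η_Y = (∂Q/∂Y)·(Y/Q) = 0.00362768 × (18618.8/131.426) = 0.514.

0.514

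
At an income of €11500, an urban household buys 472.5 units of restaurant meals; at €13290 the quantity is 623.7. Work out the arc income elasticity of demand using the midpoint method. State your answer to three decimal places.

1.910

ΔQ = 623.7 − 472.5 = 151.2; midpoint Q̄ = (472.5 + 623.7)/2 = 548.1.
ΔI = 13290 − 11500 = 1790; midpoint Ī = (11500 + 13290)/2 = 12395.
η = (ΔQ/Q̄) ÷ (ΔI/Ī) = (151.2/548.1) ÷ (1790/12395) = 1.910.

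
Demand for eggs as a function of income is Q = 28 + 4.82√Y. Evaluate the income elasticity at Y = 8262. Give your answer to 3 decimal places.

At Y = 8262: Q = 466.117.
dQ/dY = 4.82/(2√Y) = 0.026514 at this income.
η = (dQ/dY)·(Y/Q) = 0.026514 × (8262/466.117) = 0.470.

0.470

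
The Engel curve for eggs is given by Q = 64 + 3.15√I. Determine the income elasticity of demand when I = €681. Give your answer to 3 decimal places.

0.281

At I = 681: Q = 146.202.
dQ/dI = 3.15/(2√I) = 0.0603541 at this income.
η = (dQ/dI)·(I/Q) = 0.0603541 × (681/146.202) = 0.281.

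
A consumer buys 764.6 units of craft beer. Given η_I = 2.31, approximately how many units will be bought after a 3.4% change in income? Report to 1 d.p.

824.7

%ΔQ ≈ η × %ΔI = 2.31 × 3.4% = 7.854%.
New Q ≈ 764.6 × (1 + 0.07854) = 824.7.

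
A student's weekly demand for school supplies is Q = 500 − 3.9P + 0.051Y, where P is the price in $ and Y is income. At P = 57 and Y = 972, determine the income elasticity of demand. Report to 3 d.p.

At P = 57, Y = 972: Q = 327.272.
Holding P constant, ∂Q/∂Y = 0.051.
η_Y = (∂Q/∂Y)·(Y/Q) = 0.051 × (972/327.272) = 0.151.

0.151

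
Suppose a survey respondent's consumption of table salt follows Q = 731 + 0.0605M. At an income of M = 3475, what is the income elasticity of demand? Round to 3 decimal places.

0.223

At M = 3475: Q = 941.238.
dQ/dM = 0.0605.
η = (dQ/dM)·(M/Q) = 0.0605 × (3475/941.238) = 0.223.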